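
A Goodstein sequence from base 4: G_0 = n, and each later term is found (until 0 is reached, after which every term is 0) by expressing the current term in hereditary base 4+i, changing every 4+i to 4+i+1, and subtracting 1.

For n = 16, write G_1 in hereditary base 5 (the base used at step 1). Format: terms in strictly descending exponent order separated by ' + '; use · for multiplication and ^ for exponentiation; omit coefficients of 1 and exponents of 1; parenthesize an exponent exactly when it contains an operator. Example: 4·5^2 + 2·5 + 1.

G_0 = 16. HB_4(16) = 4^2. Bump = 25. G_1 = 24.
G_1 = 24. HB_5(24) = 4·5 + 4. Bump = 28. G_2 = 27.

4·5 + 4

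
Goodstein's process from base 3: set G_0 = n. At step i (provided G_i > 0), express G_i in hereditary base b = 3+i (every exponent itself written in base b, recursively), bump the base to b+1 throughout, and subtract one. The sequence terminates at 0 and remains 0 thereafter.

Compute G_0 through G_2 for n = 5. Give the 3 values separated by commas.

5, 5, 5

G_0 = 5. HB_3(5) = 3 + 2. Bump = 6. G_1 = 5.
G_1 = 5. HB_4(5) = 4 + 1. Bump = 6. G_2 = 5.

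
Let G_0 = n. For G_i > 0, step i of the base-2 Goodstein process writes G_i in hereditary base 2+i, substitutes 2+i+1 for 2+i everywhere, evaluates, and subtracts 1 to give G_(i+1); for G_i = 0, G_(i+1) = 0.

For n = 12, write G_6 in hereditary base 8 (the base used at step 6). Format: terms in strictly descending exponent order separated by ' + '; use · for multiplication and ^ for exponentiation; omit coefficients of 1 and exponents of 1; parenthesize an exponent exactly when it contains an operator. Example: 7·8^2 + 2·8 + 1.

G_0 = 12. HB_2(12) = 2^(2 + 1) + 2^2. Bump = 108. G_1 = 107.
G_1 = 107. HB_3(107) = 3^(3 + 1) + 2·3^2 + 2·3 + 2. Bump = 1066. G_2 = 1065.
G_2 = 1065. HB_4(1065) = 4^(4 + 1) + 2·4^2 + 2·4 + 1. Bump = 15686. G_3 = 15685.
G_3 = 15685. HB_5(15685) = 5^(5 + 1) + 2·5^2 + 2·5. Bump = 280020. G_4 = 280019.
G_4 = 280019. HB_6(280019) = 6^(6 + 1) + 2·6^2 + 6 + 5. Bump = 5764911. G_5 = 5764910.
G_5 = 5764910. HB_7(5764910) = 7^(7 + 1) + 2·7^2 + 7 + 4. Bump = 134217868. G_6 = 134217867.
G_6 = 134217867. HB_8(134217867) = 8^(8 + 1) + 2·8^2 + 8 + 3. Bump = 3486784575. G_7 = 3486784574.

8^(8 + 1) + 2·8^2 + 8 + 3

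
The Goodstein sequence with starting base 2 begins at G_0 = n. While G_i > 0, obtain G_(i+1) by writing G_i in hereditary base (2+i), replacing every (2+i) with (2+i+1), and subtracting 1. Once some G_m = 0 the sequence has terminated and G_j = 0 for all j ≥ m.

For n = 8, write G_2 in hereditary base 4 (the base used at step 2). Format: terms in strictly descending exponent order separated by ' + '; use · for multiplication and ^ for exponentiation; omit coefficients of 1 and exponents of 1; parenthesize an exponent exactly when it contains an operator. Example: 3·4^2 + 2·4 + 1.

2·4^4 + 2·4^2 + 2·4 + 1

G_0=8  [base 2] 2^(2 + 1)  →[2↦3]→  3^(3 + 1) = 81  −1 ⇒ G_1=80
G_1=80  [base 3] 2·3^3 + 2·3^2 + 2·3 + 2  →[3↦4]→  2·4^4 + 2·4^2 + 2·4 + 2 = 554  −1 ⇒ G_2=553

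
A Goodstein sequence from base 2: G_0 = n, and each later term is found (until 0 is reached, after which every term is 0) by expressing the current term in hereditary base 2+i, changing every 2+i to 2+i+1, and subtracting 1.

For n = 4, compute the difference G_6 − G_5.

base 2: 4 = 2^2; at 3: 3^3 = 27; next = 26
base 3: 26 = 2·3^2 + 2·3 + 2; at 4: 2·4^2 + 2·4 + 2 = 42; next = 41
base 4: 41 = 2·4^2 + 2·4 + 1; at 5: 2·5^2 + 2·5 + 1 = 61; next = 60
base 5: 60 = 2·5^2 + 2·5; at 6: 2·6^2 + 2·6 = 84; next = 83
base 6: 83 = 2·6^2 + 6 + 5; at 7: 2·7^2 + 7 + 5 = 110; next = 109
base 7: 109 = 2·7^2 + 7 + 4; at 8: 2·8^2 + 8 + 4 = 140; next = 139

30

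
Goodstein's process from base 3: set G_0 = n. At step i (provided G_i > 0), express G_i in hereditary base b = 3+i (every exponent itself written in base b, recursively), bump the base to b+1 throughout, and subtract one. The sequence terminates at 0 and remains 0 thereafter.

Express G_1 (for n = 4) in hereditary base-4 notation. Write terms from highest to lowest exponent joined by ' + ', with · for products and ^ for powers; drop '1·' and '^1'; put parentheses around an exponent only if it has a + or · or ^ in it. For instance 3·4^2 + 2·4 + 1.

step 0: 4 = 3 + 1; sub 4 for 3: 4 + 1; = 5; G_1 = 5−1 = 4
step 1: 4 = 4; sub 5 for 4: 5; = 5; G_2 = 5−1 = 4

4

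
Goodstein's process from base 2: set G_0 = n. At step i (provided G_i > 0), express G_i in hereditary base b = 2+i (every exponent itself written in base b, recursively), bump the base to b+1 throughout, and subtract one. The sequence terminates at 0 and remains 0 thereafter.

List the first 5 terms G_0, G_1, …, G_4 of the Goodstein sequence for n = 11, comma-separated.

11, 84, 1027, 15627, 279937

(0) 11|_2 = 2^(2 + 1) + 2 + 1 ↦ 3^(3 + 1) + 3 + 1|_3 = 85 ⇒ 84
(1) 84|_3 = 3^(3 + 1) + 3 ↦ 4^(4 + 1) + 4|_4 = 1028 ⇒ 1027
(2) 1027|_4 = 4^(4 + 1) + 3 ↦ 5^(5 + 1) + 3|_5 = 15628 ⇒ 15627
(3) 15627|_5 = 5^(5 + 1) + 2 ↦ 6^(6 + 1) + 2|_6 = 279938 ⇒ 279937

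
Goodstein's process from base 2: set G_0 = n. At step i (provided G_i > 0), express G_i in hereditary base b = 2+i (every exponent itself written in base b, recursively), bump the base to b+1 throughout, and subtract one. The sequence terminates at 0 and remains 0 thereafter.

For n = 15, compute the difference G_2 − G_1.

G_0=15  [base 2] 2^(2 + 1) + 2^2 + 2 + 1  →[2↦3]→  3^(3 + 1) + 3^3 + 3 + 1 = 112  −1 ⇒ G_1=111
G_1=111  [base 3] 3^(3 + 1) + 3^3 + 3  →[3↦4]→  4^(4 + 1) + 4^4 + 4 = 1284  −1 ⇒ G_2=1283

1172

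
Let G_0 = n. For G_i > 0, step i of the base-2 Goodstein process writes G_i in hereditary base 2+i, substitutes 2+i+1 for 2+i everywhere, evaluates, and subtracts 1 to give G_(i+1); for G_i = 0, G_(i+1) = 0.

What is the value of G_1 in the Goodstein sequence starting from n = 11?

84

G_0 = 11. HB_2(11) = 2^(2 + 1) + 2 + 1. Bump = 85. G_1 = 84.
G_1 = 84. HB_3(84) = 3^(3 + 1) + 3. Bump = 1028. G_2 = 1027.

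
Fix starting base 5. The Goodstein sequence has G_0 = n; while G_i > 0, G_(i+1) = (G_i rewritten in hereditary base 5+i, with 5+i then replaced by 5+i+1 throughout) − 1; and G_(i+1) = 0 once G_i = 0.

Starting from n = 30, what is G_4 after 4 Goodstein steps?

30 —HB5→ 5^2 + 5 —bump→ 6^2 + 6 = 42 —(−1)→ 41
41 —HB6→ 6^2 + 5 —bump→ 7^2 + 5 = 54 —(−1)→ 53
53 —HB7→ 7^2 + 4 —bump→ 8^2 + 4 = 68 —(−1)→ 67
67 —HB8→ 8^2 + 3 —bump→ 9^2 + 3 = 84 —(−1)→ 83
83 —HB9→ 9^2 + 2 —bump→ 10^2 + 2 = 102 —(−1)→ 101

83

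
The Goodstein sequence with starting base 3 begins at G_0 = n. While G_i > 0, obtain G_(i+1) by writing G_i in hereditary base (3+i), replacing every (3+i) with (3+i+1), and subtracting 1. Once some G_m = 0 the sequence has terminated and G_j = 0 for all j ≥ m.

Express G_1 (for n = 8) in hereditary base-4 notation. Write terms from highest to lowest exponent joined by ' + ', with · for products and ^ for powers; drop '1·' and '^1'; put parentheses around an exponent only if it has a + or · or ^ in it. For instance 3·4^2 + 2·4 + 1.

i=0: 8 = 2·3 + 2 (b=3); 3→4: 2·4 + 2 = 10; 10−1 = 9
i=1: 9 = 2·4 + 1 (b=4); 4→5: 2·5 + 1 = 11; 11−1 = 10

2·4 + 1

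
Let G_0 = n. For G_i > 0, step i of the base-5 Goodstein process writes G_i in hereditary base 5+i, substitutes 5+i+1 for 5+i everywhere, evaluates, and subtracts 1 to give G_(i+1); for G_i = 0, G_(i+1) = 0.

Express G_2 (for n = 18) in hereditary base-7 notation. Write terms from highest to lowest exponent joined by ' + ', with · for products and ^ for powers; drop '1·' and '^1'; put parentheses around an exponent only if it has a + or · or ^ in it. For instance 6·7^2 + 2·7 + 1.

step 0: 18 = 3·5 + 3; sub 6 for 5: 3·6 + 3; = 21; G_1 = 21−1 = 20
step 1: 20 = 3·6 + 2; sub 7 for 6: 3·7 + 2; = 23; G_2 = 23−1 = 22
step 2: 22 = 3·7 + 1; sub 8 for 7: 3·8 + 1; = 25; G_3 = 25−1 = 24

3·7 + 1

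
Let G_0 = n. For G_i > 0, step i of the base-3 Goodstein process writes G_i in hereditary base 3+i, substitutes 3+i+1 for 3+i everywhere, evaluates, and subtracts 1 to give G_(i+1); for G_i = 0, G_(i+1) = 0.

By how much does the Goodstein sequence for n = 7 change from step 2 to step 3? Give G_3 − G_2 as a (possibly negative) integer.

[0] 7 ≡ 2·3 + 1 (base 3). Lift 4: 9. −1: 8.
[1] 8 ≡ 2·4 (base 4). Lift 5: 10. −1: 9.
[2] 9 ≡ 5 + 4 (base 5). Lift 6: 10. −1: 9.

0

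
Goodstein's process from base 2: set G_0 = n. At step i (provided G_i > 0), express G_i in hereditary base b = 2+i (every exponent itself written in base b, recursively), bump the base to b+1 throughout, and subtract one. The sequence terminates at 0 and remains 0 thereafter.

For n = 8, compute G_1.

80

i=0: 8 = 2^(2 + 1) (b=2); 2→3: 3^(3 + 1) = 81; 81−1 = 80
i=1: 80 = 2·3^3 + 2·3^2 + 2·3 + 2 (b=3); 3→4: 2·4^4 + 2·4^2 + 2·4 + 2 = 554; 554−1 = 553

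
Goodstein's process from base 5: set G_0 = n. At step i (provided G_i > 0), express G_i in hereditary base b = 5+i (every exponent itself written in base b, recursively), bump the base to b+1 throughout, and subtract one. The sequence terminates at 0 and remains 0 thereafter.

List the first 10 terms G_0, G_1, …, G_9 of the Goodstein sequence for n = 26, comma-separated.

26, 36, 48, 53, 58, 63, 68, 73, 78, 83

step 0: 26 = 5^2 + 1; sub 6 for 5: 6^2 + 1; = 37; G_1 = 37−1 = 36
step 1: 36 = 6^2; sub 7 for 6: 7^2; = 49; G_2 = 49−1 = 48
step 2: 48 = 6·7 + 6; sub 8 for 7: 6·8 + 6; = 54; G_3 = 54−1 = 53
step 3: 53 = 6·8 + 5; sub 9 for 8: 6·9 + 5; = 59; G_4 = 59−1 = 58
step 4: 58 = 6·9 + 4; sub 10 for 9: 6·10 + 4; = 64; G_5 = 64−1 = 63
step 5: 63 = 6·10 + 3; sub 11 for 10: 6·11 + 3; = 69; G_6 = 69−1 = 68
step 6: 68 = 6·11 + 2; sub 12 for 11: 6·12 + 2; = 74; G_7 = 74−1 = 73
step 7: 73 = 6·12 + 1; sub 13 for 12: 6·13 + 1; = 79; G_8 = 79−1 = 78
step 8: 78 = 6·13; sub 14 for 13: 6·14; = 84; G_9 = 84−1 = 83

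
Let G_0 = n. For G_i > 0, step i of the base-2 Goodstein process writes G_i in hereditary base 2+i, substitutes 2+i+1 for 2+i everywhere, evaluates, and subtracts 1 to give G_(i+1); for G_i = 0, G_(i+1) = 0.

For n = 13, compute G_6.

134219479

base 2: 13 = 2^(2 + 1) + 2^2 + 1; at 3: 3^(3 + 1) + 3^3 + 1 = 109; next = 108
base 3: 108 = 3^(3 + 1) + 3^3; at 4: 4^(4 + 1) + 4^4 = 1280; next = 1279
base 4: 1279 = 4^(4 + 1) + 3·4^3 + 3·4^2 + 3·4 + 3; at 5: 5^(5 + 1) + 3·5^3 + 3·5^2 + 3·5 + 3 = 16093; next = 16092
base 5: 16092 = 5^(5 + 1) + 3·5^3 + 3·5^2 + 3·5 + 2; at 6: 6^(6 + 1) + 3·6^3 + 3·6^2 + 3·6 + 2 = 280712; next = 280711
base 6: 280711 = 6^(6 + 1) + 3·6^3 + 3·6^2 + 3·6 + 1; at 7: 7^(7 + 1) + 3·7^3 + 3·7^2 + 3·7 + 1 = 5765999; next = 5765998
base 7: 5765998 = 7^(7 + 1) + 3·7^3 + 3·7^2 + 3·7; at 8: 8^(8 + 1) + 3·8^3 + 3·8^2 + 3·8 = 134219480; next = 134219479
base 8: 134219479 = 8^(8 + 1) + 3·8^3 + 3·8^2 + 2·8 + 7; at 9: 9^(9 + 1) + 3·9^3 + 3·9^2 + 2·9 + 7 = 3486786856; next = 3486786855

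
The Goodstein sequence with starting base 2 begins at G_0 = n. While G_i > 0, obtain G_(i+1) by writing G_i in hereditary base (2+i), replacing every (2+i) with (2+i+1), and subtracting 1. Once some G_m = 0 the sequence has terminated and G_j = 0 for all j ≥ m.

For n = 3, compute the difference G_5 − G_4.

-1

base 2: 3 = 2 + 1; at 3: 3 + 1 = 4; next = 3
base 3: 3 = 3; at 4: 4 = 4; next = 3
base 4: 3 = 3; at 5: 3 = 3; next = 2
base 5: 2 = 2; at 6: 2 = 2; next = 1
base 6: 1 = 1; at 7: 1 = 1; next = 0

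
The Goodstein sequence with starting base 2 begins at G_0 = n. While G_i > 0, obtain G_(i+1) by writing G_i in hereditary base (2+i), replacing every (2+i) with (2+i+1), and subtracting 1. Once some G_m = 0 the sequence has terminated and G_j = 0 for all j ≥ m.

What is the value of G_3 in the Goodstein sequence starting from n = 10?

base 2: 10 = 2^(2 + 1) + 2; at 3: 3^(3 + 1) + 3 = 84; next = 83
base 3: 83 = 3^(3 + 1) + 2; at 4: 4^(4 + 1) + 2 = 1026; next = 1025
base 4: 1025 = 4^(4 + 1) + 1; at 5: 5^(5 + 1) + 1 = 15626; next = 15625
base 5: 15625 = 5^(5 + 1); at 6: 6^(6 + 1) = 279936; next = 279935

15625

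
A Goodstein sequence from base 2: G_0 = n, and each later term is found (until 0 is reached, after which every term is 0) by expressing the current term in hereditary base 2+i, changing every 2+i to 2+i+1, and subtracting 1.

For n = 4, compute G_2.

4 —HB2→ 2^2 —bump→ 3^3 = 27 —(−1)→ 26
26 —HB3→ 2·3^2 + 2·3 + 2 —bump→ 2·4^2 + 2·4 + 2 = 42 —(−1)→ 41
41 —HB4→ 2·4^2 + 2·4 + 1 —bump→ 2·5^2 + 2·5 + 1 = 61 —(−1)→ 60

41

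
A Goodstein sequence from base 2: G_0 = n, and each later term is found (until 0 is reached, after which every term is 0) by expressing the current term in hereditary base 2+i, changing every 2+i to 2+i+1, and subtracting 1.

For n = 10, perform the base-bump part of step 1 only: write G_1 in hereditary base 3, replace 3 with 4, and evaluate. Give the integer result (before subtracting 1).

1026

(0) 10|_2 = 2^(2 + 1) + 2 ↦ 3^(3 + 1) + 3|_3 = 84 ⇒ 83
(1) 83|_3 = 3^(3 + 1) + 2 ↦ 4^(4 + 1) + 2|_4 = 1026 ⇒ 1025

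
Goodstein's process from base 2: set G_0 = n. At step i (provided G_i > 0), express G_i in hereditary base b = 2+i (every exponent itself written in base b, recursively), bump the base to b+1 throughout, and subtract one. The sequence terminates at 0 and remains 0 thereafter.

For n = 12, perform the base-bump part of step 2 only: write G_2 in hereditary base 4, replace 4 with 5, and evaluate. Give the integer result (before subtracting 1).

15686

(0) 12|_2 = 2^(2 + 1) + 2^2 ↦ 3^(3 + 1) + 3^3|_3 = 108 ⇒ 107
(1) 107|_3 = 3^(3 + 1) + 2·3^2 + 2·3 + 2 ↦ 4^(4 + 1) + 2·4^2 + 2·4 + 2|_4 = 1066 ⇒ 1065
(2) 1065|_4 = 4^(4 + 1) + 2·4^2 + 2·4 + 1 ↦ 5^(5 + 1) + 2·5^2 + 2·5 + 1|_5 = 15686 ⇒ 15685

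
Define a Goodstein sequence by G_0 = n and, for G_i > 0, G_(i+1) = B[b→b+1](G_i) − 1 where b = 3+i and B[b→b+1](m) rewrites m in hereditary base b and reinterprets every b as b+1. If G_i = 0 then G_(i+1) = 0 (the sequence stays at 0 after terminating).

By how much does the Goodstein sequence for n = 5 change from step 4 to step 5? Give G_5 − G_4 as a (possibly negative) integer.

base 3: 5 = 3 + 2; at 4: 4 + 2 = 6; next = 5
base 4: 5 = 4 + 1; at 5: 5 + 1 = 6; next = 5
base 5: 5 = 5; at 6: 6 = 6; next = 5
base 6: 5 = 5; at 7: 5 = 5; next = 4
base 7: 4 = 4; at 8: 4 = 4; next = 3

-1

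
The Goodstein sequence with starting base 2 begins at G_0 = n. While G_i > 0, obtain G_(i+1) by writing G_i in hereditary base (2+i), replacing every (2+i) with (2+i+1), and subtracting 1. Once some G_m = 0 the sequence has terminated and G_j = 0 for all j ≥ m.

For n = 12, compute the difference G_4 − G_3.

G_0=12  [base 2] 2^(2 + 1) + 2^2  →[2↦3]→  3^(3 + 1) + 3^3 = 108  −1 ⇒ G_1=107
G_1=107  [base 3] 3^(3 + 1) + 2·3^2 + 2·3 + 2  →[3↦4]→  4^(4 + 1) + 2·4^2 + 2·4 + 2 = 1066  −1 ⇒ G_2=1065
G_2=1065  [base 4] 4^(4 + 1) + 2·4^2 + 2·4 + 1  →[4↦5]→  5^(5 + 1) + 2·5^2 + 2·5 + 1 = 15686  −1 ⇒ G_3=15685
G_3=15685  [base 5] 5^(5 + 1) + 2·5^2 + 2·5  →[5↦6]→  6^(6 + 1) + 2·6^2 + 2·6 = 280020  −1 ⇒ G_4=280019

264334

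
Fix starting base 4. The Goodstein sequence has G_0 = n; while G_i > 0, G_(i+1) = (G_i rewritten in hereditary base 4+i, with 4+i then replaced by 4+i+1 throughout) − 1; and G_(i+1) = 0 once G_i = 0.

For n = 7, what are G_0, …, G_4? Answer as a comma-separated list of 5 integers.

7, 7, 7, 7, 7

G_0 = 7. HB_4(7) = 4 + 3. Bump = 8. G_1 = 7.
G_1 = 7. HB_5(7) = 5 + 2. Bump = 8. G_2 = 7.
G_2 = 7. HB_6(7) = 6 + 1. Bump = 8. G_3 = 7.
G_3 = 7. HB_7(7) = 7. Bump = 8. G_4 = 7.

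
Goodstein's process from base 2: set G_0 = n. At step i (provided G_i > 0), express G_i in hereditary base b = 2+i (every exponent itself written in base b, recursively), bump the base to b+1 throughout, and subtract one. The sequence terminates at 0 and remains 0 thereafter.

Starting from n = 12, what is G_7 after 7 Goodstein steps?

[0] 12 ≡ 2^(2 + 1) + 2^2 (base 2). Lift 3: 108. −1: 107.
[1] 107 ≡ 3^(3 + 1) + 2·3^2 + 2·3 + 2 (base 3). Lift 4: 1066. −1: 1065.
[2] 1065 ≡ 4^(4 + 1) + 2·4^2 + 2·4 + 1 (base 4). Lift 5: 15686. −1: 15685.
[3] 15685 ≡ 5^(5 + 1) + 2·5^2 + 2·5 (base 5). Lift 6: 280020. −1: 280019.
[4] 280019 ≡ 6^(6 + 1) + 2·6^2 + 6 + 5 (base 6). Lift 7: 5764911. −1: 5764910.
[5] 5764910 ≡ 7^(7 + 1) + 2·7^2 + 7 + 4 (base 7). Lift 8: 134217868. −1: 134217867.
[6] 134217867 ≡ 8^(8 + 1) + 2·8^2 + 8 + 3 (base 8). Lift 9: 3486784575. −1: 3486784574.
[7] 3486784574 ≡ 9^(9 + 1) + 2·9^2 + 9 + 2 (base 9). Lift 10: 100000000212. −1: 100000000211.

3486784574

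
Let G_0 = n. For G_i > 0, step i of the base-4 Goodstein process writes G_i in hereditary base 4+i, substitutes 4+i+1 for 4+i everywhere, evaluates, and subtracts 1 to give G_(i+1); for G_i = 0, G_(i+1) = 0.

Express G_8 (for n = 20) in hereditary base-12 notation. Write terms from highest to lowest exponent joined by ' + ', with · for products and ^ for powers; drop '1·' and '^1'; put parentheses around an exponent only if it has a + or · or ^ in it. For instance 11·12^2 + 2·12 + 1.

[0] 20 ≡ 4^2 + 4 (base 4). Lift 5: 30. −1: 29.
[1] 29 ≡ 5^2 + 4 (base 5). Lift 6: 40. −1: 39.
[2] 39 ≡ 6^2 + 3 (base 6). Lift 7: 52. −1: 51.
[3] 51 ≡ 7^2 + 2 (base 7). Lift 8: 66. −1: 65.
[4] 65 ≡ 8^2 + 1 (base 8). Lift 9: 82. −1: 81.
[5] 81 ≡ 9^2 (base 9). Lift 10: 100. −1: 99.
[6] 99 ≡ 9·10 + 9 (base 10). Lift 11: 108. −1: 107.
[7] 107 ≡ 9·11 + 8 (base 11). Lift 12: 116. −1: 115.
[8] 115 ≡ 9·12 + 7 (base 12). Lift 13: 124. −1: 123.

9·12 + 7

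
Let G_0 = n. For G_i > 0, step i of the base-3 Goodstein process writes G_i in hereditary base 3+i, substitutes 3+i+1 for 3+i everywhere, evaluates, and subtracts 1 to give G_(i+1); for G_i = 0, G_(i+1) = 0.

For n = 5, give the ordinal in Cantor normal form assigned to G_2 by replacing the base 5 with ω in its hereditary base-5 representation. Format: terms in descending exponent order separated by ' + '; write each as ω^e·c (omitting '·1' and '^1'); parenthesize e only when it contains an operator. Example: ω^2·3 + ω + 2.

ω

5 —HB3→ 3 + 2 —bump→ 4 + 2 = 6 —(−1)→ 5
5 —HB4→ 4 + 1 —bump→ 5 + 1 = 6 —(−1)→ 5
5 —HB5→ 5 —bump→ 6 = 6 —(−1)→ 5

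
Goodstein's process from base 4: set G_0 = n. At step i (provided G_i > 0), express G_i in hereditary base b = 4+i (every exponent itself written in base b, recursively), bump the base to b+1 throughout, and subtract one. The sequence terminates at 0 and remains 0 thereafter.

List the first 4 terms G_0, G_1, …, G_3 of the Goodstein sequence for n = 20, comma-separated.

20, 29, 39, 51

G_0=20  [base 4] 4^2 + 4  →[4↦5]→  5^2 + 5 = 30  −1 ⇒ G_1=29
G_1=29  [base 5] 5^2 + 4  →[5↦6]→  6^2 + 4 = 40  −1 ⇒ G_2=39
G_2=39  [base 6] 6^2 + 3  →[6↦7]→  7^2 + 3 = 52  −1 ⇒ G_3=51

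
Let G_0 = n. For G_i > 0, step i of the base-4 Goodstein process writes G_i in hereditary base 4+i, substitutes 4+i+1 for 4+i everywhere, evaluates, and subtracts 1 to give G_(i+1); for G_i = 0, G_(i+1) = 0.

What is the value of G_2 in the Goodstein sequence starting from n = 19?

base 4: 19 = 4^2 + 3; at 5: 5^2 + 3 = 28; next = 27
base 5: 27 = 5^2 + 2; at 6: 6^2 + 2 = 38; next = 37
base 6: 37 = 6^2 + 1; at 7: 7^2 + 1 = 50; next = 49

37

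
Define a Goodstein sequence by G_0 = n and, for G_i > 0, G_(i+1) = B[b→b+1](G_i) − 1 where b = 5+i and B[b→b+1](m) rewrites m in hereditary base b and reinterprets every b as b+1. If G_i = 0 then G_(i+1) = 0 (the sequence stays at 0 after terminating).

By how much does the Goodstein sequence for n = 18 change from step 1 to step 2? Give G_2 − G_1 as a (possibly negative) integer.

2

base 5: 18 = 3·5 + 3; at 6: 3·6 + 3 = 21; next = 20
base 6: 20 = 3·6 + 2; at 7: 3·7 + 2 = 23; next = 22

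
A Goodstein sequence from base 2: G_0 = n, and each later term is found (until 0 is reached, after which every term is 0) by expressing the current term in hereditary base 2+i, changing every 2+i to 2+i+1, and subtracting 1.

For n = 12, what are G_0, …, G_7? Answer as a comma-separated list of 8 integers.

12, 107, 1065, 15685, 280019, 5764910, 134217867, 3486784574

(0) 12|_2 = 2^(2 + 1) + 2^2 ↦ 3^(3 + 1) + 3^3|_3 = 108 ⇒ 107
(1) 107|_3 = 3^(3 + 1) + 2·3^2 + 2·3 + 2 ↦ 4^(4 + 1) + 2·4^2 + 2·4 + 2|_4 = 1066 ⇒ 1065
(2) 1065|_4 = 4^(4 + 1) + 2·4^2 + 2·4 + 1 ↦ 5^(5 + 1) + 2·5^2 + 2·5 + 1|_5 = 15686 ⇒ 15685
(3) 15685|_5 = 5^(5 + 1) + 2·5^2 + 2·5 ↦ 6^(6 + 1) + 2·6^2 + 2·6|_6 = 280020 ⇒ 280019
(4) 280019|_6 = 6^(6 + 1) + 2·6^2 + 6 + 5 ↦ 7^(7 + 1) + 2·7^2 + 7 + 5|_7 = 5764911 ⇒ 5764910
(5) 5764910|_7 = 7^(7 + 1) + 2·7^2 + 7 + 4 ↦ 8^(8 + 1) + 2·8^2 + 8 + 4|_8 = 134217868 ⇒ 134217867
(6) 134217867|_8 = 8^(8 + 1) + 2·8^2 + 8 + 3 ↦ 9^(9 + 1) + 2·9^2 + 9 + 3|_9 = 3486784575 ⇒ 3486784574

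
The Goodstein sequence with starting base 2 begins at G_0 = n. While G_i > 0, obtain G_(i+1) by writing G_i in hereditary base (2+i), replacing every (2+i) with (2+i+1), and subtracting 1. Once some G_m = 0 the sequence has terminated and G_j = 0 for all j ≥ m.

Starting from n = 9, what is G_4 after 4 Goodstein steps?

(0) 9|_2 = 2^(2 + 1) + 1 ↦ 3^(3 + 1) + 1|_3 = 82 ⇒ 81
(1) 81|_3 = 3^(3 + 1) ↦ 4^(4 + 1)|_4 = 1024 ⇒ 1023
(2) 1023|_4 = 3·4^4 + 3·4^3 + 3·4^2 + 3·4 + 3 ↦ 3·5^5 + 3·5^3 + 3·5^2 + 3·5 + 3|_5 = 9843 ⇒ 9842
(3) 9842|_5 = 3·5^5 + 3·5^3 + 3·5^2 + 3·5 + 2 ↦ 3·6^6 + 3·6^3 + 3·6^2 + 3·6 + 2|_6 = 140744 ⇒ 140743
(4) 140743|_6 = 3·6^6 + 3·6^3 + 3·6^2 + 3·6 + 1 ↦ 3·7^7 + 3·7^3 + 3·7^2 + 3·7 + 1|_7 = 2471827 ⇒ 2471826

140743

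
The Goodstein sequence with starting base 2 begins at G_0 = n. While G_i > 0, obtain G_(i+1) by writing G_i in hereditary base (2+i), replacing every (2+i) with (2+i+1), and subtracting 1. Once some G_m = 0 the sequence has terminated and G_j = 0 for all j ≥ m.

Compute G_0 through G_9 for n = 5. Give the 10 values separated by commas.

[0] 5 ≡ 2^2 + 1 (base 2). Lift 3: 28. −1: 27.
[1] 27 ≡ 3^3 (base 3). Lift 4: 256. −1: 255.
[2] 255 ≡ 3·4^3 + 3·4^2 + 3·4 + 3 (base 4). Lift 5: 468. −1: 467.
[3] 467 ≡ 3·5^3 + 3·5^2 + 3·5 + 2 (base 5). Lift 6: 776. −1: 775.
[4] 775 ≡ 3·6^3 + 3·6^2 + 3·6 + 1 (base 6). Lift 7: 1198. −1: 1197.
[5] 1197 ≡ 3·7^3 + 3·7^2 + 3·7 (base 7). Lift 8: 1752. −1: 1751.
[6] 1751 ≡ 3·8^3 + 3·8^2 + 2·8 + 7 (base 8). Lift 9: 2455. −1: 2454.
[7] 2454 ≡ 3·9^3 + 3·9^2 + 2·9 + 6 (base 9). Lift 10: 3326. −1: 3325.
[8] 3325 ≡ 3·10^3 + 3·10^2 + 2·10 + 5 (base 10). Lift 11: 4383. −1: 4382.

5, 27, 255, 467, 775, 1197, 1751, 2454, 3325, 4382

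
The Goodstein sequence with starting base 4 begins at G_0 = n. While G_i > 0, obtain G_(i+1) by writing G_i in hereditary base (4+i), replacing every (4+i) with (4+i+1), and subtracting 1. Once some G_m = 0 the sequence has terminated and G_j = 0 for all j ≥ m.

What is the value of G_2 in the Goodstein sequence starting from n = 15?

19

[0] 15 ≡ 3·4 + 3 (base 4). Lift 5: 18. −1: 17.
[1] 17 ≡ 3·5 + 2 (base 5). Lift 6: 20. −1: 19.
[2] 19 ≡ 3·6 + 1 (base 6). Lift 7: 22. −1: 21.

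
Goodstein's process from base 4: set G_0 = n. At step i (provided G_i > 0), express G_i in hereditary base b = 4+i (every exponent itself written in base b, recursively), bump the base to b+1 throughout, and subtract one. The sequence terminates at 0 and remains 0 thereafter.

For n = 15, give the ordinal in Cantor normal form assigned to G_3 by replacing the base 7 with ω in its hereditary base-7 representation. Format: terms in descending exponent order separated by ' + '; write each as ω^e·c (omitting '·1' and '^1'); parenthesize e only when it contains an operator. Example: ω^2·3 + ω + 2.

ω·3

i=0: 15 = 3·4 + 3 (b=4); 4→5: 3·5 + 3 = 18; 18−1 = 17
i=1: 17 = 3·5 + 2 (b=5); 5→6: 3·6 + 2 = 20; 20−1 = 19
i=2: 19 = 3·6 + 1 (b=6); 6→7: 3·7 + 1 = 22; 22−1 = 21
i=3: 21 = 3·7 (b=7); 7→8: 3·8 = 24; 24−1 = 23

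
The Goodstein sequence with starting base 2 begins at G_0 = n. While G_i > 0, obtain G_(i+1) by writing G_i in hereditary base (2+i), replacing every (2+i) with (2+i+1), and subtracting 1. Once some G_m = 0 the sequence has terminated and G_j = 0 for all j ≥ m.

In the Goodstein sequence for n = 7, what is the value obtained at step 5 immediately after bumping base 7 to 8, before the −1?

i=0: 7 = 2^2 + 2 + 1 (b=2); 2→3: 3^3 + 3 + 1 = 31; 31−1 = 30
i=1: 30 = 3^3 + 3 (b=3); 3→4: 4^4 + 4 = 260; 260−1 = 259
i=2: 259 = 4^4 + 3 (b=4); 4→5: 5^5 + 3 = 3128; 3128−1 = 3127
i=3: 3127 = 5^5 + 2 (b=5); 5→6: 6^6 + 2 = 46658; 46658−1 = 46657
i=4: 46657 = 6^6 + 1 (b=6); 6→7: 7^7 + 1 = 823544; 823544−1 = 823543
i=5: 823543 = 7^7 (b=7); 7→8: 8^8 = 16777216; 16777216−1 = 16777215

16777216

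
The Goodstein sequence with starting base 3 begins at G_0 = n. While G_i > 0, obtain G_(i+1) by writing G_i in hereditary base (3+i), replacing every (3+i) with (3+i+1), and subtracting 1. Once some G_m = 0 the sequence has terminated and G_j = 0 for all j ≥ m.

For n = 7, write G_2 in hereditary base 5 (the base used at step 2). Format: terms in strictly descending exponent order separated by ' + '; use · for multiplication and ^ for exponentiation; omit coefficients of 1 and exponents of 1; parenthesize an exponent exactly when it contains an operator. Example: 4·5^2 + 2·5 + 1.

7 —HB3→ 2·3 + 1 —bump→ 2·4 + 1 = 9 —(−1)→ 8
8 —HB4→ 2·4 —bump→ 2·5 = 10 —(−1)→ 9

5 + 4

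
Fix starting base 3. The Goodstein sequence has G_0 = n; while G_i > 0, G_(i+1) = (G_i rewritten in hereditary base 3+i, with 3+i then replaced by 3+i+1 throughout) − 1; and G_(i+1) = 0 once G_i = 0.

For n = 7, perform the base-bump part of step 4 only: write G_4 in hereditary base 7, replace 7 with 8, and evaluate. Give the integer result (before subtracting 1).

(0) 7|_3 = 2·3 + 1 ↦ 2·4 + 1|_4 = 9 ⇒ 8
(1) 8|_4 = 2·4 ↦ 2·5|_5 = 10 ⇒ 9
(2) 9|_5 = 5 + 4 ↦ 6 + 4|_6 = 10 ⇒ 9
(3) 9|_6 = 6 + 3 ↦ 7 + 3|_7 = 10 ⇒ 9

10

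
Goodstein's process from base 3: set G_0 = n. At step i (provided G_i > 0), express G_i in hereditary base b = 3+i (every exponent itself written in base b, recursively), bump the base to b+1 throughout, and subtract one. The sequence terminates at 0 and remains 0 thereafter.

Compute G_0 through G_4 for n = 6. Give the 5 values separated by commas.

6, 7, 7, 7, 7

i=0: 6 = 2·3 (b=3); 3→4: 2·4 = 8; 8−1 = 7
i=1: 7 = 4 + 3 (b=4); 4→5: 5 + 3 = 8; 8−1 = 7
i=2: 7 = 5 + 2 (b=5); 5→6: 6 + 2 = 8; 8−1 = 7
i=3: 7 = 6 + 1 (b=6); 6→7: 7 + 1 = 8; 8−1 = 7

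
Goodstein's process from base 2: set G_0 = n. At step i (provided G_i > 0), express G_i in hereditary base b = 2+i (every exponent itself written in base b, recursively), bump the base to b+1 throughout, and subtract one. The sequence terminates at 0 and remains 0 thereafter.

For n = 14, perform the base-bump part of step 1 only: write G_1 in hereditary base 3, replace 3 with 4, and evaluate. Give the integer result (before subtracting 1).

G_0=14  [base 2] 2^(2 + 1) + 2^2 + 2  →[2↦3]→  3^(3 + 1) + 3^3 + 3 = 111  −1 ⇒ G_1=110
G_1=110  [base 3] 3^(3 + 1) + 3^3 + 2  →[3↦4]→  4^(4 + 1) + 4^4 + 2 = 1282  −1 ⇒ G_2=1281

1282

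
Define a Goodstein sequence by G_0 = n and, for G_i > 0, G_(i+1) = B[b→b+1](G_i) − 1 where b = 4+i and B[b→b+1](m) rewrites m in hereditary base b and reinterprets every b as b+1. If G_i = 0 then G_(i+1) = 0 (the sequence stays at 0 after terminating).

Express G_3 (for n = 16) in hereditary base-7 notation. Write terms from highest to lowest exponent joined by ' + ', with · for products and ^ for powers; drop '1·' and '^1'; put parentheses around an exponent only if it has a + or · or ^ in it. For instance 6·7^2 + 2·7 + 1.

4·7 + 2

G_0 = 16. HB_4(16) = 4^2. Bump = 25. G_1 = 24.
G_1 = 24. HB_5(24) = 4·5 + 4. Bump = 28. G_2 = 27.
G_2 = 27. HB_6(27) = 4·6 + 3. Bump = 31. G_3 = 30.
G_3 = 30. HB_7(30) = 4·7 + 2. Bump = 34. G_4 = 33.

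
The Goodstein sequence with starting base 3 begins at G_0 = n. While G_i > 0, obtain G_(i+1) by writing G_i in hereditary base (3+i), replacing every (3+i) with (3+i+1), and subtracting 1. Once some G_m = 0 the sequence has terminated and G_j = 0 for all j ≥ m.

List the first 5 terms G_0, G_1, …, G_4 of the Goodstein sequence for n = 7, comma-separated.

7 —HB3→ 2·3 + 1 —bump→ 2·4 + 1 = 9 —(−1)→ 8
8 —HB4→ 2·4 —bump→ 2·5 = 10 —(−1)→ 9
9 —HB5→ 5 + 4 —bump→ 6 + 4 = 10 —(−1)→ 9
9 —HB6→ 6 + 3 —bump→ 7 + 3 = 10 —(−1)→ 9

7, 8, 9, 9, 9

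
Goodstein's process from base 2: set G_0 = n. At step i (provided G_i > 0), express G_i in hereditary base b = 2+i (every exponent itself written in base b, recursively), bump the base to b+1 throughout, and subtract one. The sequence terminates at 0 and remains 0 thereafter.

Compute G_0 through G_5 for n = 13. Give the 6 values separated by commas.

13, 108, 1279, 16092, 280711, 5765998

base 2: 13 = 2^(2 + 1) + 2^2 + 1; at 3: 3^(3 + 1) + 3^3 + 1 = 109; next = 108
base 3: 108 = 3^(3 + 1) + 3^3; at 4: 4^(4 + 1) + 4^4 = 1280; next = 1279
base 4: 1279 = 4^(4 + 1) + 3·4^3 + 3·4^2 + 3·4 + 3; at 5: 5^(5 + 1) + 3·5^3 + 3·5^2 + 3·5 + 3 = 16093; next = 16092
base 5: 16092 = 5^(5 + 1) + 3·5^3 + 3·5^2 + 3·5 + 2; at 6: 6^(6 + 1) + 3·6^3 + 3·6^2 + 3·6 + 2 = 280712; next = 280711
base 6: 280711 = 6^(6 + 1) + 3·6^3 + 3·6^2 + 3·6 + 1; at 7: 7^(7 + 1) + 3·7^3 + 3·7^2 + 3·7 + 1 = 5765999; next = 5765998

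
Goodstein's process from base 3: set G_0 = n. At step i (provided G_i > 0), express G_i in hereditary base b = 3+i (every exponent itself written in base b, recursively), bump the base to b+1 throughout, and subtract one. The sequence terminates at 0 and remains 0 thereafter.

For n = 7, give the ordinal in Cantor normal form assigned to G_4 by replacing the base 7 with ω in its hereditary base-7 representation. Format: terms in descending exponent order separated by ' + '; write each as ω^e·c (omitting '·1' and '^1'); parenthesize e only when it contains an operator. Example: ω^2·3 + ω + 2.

(0) 7|_3 = 2·3 + 1 ↦ 2·4 + 1|_4 = 9 ⇒ 8
(1) 8|_4 = 2·4 ↦ 2·5|_5 = 10 ⇒ 9
(2) 9|_5 = 5 + 4 ↦ 6 + 4|_6 = 10 ⇒ 9
(3) 9|_6 = 6 + 3 ↦ 7 + 3|_7 = 10 ⇒ 9

ω + 2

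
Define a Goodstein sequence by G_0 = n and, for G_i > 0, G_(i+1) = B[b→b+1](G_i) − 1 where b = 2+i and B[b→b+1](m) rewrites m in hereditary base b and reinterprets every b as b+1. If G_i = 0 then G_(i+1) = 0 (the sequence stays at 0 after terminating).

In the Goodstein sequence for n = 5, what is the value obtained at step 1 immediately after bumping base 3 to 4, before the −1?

G_0 = 5. HB_2(5) = 2^2 + 1. Bump = 28. G_1 = 27.
G_1 = 27. HB_3(27) = 3^3. Bump = 256. G_2 = 255.

256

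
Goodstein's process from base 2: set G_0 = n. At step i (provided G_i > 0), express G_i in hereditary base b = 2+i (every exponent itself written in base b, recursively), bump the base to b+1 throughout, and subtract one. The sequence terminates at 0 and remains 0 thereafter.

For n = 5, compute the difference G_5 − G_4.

G_0=5  [base 2] 2^2 + 1  →[2↦3]→  3^3 + 1 = 28  −1 ⇒ G_1=27
G_1=27  [base 3] 3^3  →[3↦4]→  4^4 = 256  −1 ⇒ G_2=255
G_2=255  [base 4] 3·4^3 + 3·4^2 + 3·4 + 3  →[4↦5]→  3·5^3 + 3·5^2 + 3·5 + 3 = 468  −1 ⇒ G_3=467
G_3=467  [base 5] 3·5^3 + 3·5^2 + 3·5 + 2  →[5↦6]→  3·6^3 + 3·6^2 + 3·6 + 2 = 776  −1 ⇒ G_4=775
G_4=775  [base 6] 3·6^3 + 3·6^2 + 3·6 + 1  →[6↦7]→  3·7^3 + 3·7^2 + 3·7 + 1 = 1198  −1 ⇒ G_5=1197

422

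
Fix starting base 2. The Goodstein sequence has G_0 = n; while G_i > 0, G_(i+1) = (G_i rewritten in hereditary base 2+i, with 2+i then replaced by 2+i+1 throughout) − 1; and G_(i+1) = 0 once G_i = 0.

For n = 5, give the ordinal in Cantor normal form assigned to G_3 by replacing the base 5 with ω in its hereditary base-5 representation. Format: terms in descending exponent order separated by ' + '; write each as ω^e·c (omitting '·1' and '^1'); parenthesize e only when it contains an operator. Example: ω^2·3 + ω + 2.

ω^3·3 + ω^2·3 + ω·3 + 2

[0] 5 ≡ 2^2 + 1 (base 2). Lift 3: 28. −1: 27.
[1] 27 ≡ 3^3 (base 3). Lift 4: 256. −1: 255.
[2] 255 ≡ 3·4^3 + 3·4^2 + 3·4 + 3 (base 4). Lift 5: 468. −1: 467.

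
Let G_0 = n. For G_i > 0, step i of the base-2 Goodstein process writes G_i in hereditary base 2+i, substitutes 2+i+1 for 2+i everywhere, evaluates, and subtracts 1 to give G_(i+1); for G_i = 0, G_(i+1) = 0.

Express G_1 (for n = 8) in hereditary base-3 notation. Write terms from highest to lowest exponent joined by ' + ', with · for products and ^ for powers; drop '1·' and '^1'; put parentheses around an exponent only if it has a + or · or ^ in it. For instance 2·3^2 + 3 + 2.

step 0: 8 = 2^(2 + 1); sub 3 for 2: 3^(3 + 1); = 81; G_1 = 81−1 = 80
step 1: 80 = 2·3^3 + 2·3^2 + 2·3 + 2; sub 4 for 3: 2·4^4 + 2·4^2 + 2·4 + 2; = 554; G_2 = 554−1 = 553

2·3^3 + 2·3^2 + 2·3 + 2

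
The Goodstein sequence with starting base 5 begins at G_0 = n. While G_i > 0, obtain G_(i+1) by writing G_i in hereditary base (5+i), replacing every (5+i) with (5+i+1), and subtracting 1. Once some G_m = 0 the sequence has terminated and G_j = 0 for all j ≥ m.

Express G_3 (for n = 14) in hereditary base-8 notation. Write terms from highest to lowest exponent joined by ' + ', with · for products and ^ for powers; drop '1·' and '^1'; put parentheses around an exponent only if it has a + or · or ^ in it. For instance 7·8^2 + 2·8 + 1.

i=0: 14 = 2·5 + 4 (b=5); 5→6: 2·6 + 4 = 16; 16−1 = 15
i=1: 15 = 2·6 + 3 (b=6); 6→7: 2·7 + 3 = 17; 17−1 = 16
i=2: 16 = 2·7 + 2 (b=7); 7→8: 2·8 + 2 = 18; 18−1 = 17
i=3: 17 = 2·8 + 1 (b=8); 8→9: 2·9 + 1 = 19; 19−1 = 18

2·8 + 1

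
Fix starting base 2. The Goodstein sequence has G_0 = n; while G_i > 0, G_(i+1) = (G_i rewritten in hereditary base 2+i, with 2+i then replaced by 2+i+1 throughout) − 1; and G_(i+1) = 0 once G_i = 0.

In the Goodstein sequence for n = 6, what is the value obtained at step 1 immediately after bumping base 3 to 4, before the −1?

base 2: 6 = 2^2 + 2; at 3: 3^3 + 3 = 30; next = 29
base 3: 29 = 3^3 + 2; at 4: 4^4 + 2 = 258; next = 257

258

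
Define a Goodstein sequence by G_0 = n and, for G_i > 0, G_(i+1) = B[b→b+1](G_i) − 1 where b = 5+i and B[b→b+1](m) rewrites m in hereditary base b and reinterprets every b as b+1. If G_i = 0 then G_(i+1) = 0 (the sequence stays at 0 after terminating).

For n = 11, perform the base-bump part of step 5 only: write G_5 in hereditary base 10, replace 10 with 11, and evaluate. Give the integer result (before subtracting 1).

(0) 11|_5 = 2·5 + 1 ↦ 2·6 + 1|_6 = 13 ⇒ 12
(1) 12|_6 = 2·6 ↦ 2·7|_7 = 14 ⇒ 13
(2) 13|_7 = 7 + 6 ↦ 8 + 6|_8 = 14 ⇒ 13
(3) 13|_8 = 8 + 5 ↦ 9 + 5|_9 = 14 ⇒ 13
(4) 13|_9 = 9 + 4 ↦ 10 + 4|_10 = 14 ⇒ 13
(5) 13|_10 = 10 + 3 ↦ 11 + 3|_11 = 14 ⇒ 13

14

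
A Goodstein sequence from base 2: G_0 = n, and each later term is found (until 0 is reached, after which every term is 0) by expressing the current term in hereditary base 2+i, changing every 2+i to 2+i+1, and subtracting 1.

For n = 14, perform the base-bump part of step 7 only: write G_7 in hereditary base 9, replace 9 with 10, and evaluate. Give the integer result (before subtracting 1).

100000555552

G_0 = 14. HB_2(14) = 2^(2 + 1) + 2^2 + 2. Bump = 111. G_1 = 110.
G_1 = 110. HB_3(110) = 3^(3 + 1) + 3^3 + 2. Bump = 1282. G_2 = 1281.
G_2 = 1281. HB_4(1281) = 4^(4 + 1) + 4^4 + 1. Bump = 18751. G_3 = 18750.
G_3 = 18750. HB_5(18750) = 5^(5 + 1) + 5^5. Bump = 326592. G_4 = 326591.
G_4 = 326591. HB_6(326591) = 6^(6 + 1) + 5·6^5 + 5·6^4 + 5·6^3 + 5·6^2 + 5·6 + 5. Bump = 5862841. G_5 = 5862840.
G_5 = 5862840. HB_7(5862840) = 7^(7 + 1) + 5·7^5 + 5·7^4 + 5·7^3 + 5·7^2 + 5·7 + 4. Bump = 134404972. G_6 = 134404971.
G_6 = 134404971. HB_8(134404971) = 8^(8 + 1) + 5·8^5 + 5·8^4 + 5·8^3 + 5·8^2 + 5·8 + 3. Bump = 3487116549. G_7 = 3487116548.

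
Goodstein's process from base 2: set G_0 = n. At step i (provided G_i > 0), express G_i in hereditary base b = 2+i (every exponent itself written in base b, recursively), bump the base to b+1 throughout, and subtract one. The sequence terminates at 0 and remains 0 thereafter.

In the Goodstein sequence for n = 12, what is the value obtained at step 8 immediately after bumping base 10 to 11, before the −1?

3138428376975

12 —HB2→ 2^(2 + 1) + 2^2 —bump→ 3^(3 + 1) + 3^3 = 108 —(−1)→ 107
107 —HB3→ 3^(3 + 1) + 2·3^2 + 2·3 + 2 —bump→ 4^(4 + 1) + 2·4^2 + 2·4 + 2 = 1066 —(−1)→ 1065
1065 —HB4→ 4^(4 + 1) + 2·4^2 + 2·4 + 1 —bump→ 5^(5 + 1) + 2·5^2 + 2·5 + 1 = 15686 —(−1)→ 15685
15685 —HB5→ 5^(5 + 1) + 2·5^2 + 2·5 —bump→ 6^(6 + 1) + 2·6^2 + 2·6 = 280020 —(−1)→ 280019
280019 —HB6→ 6^(6 + 1) + 2·6^2 + 6 + 5 —bump→ 7^(7 + 1) + 2·7^2 + 7 + 5 = 5764911 —(−1)→ 5764910
5764910 —HB7→ 7^(7 + 1) + 2·7^2 + 7 + 4 —bump→ 8^(8 + 1) + 2·8^2 + 8 + 4 = 134217868 —(−1)→ 134217867
134217867 —HB8→ 8^(8 + 1) + 2·8^2 + 8 + 3 —bump→ 9^(9 + 1) + 2·9^2 + 9 + 3 = 3486784575 —(−1)→ 3486784574
3486784574 —HB9→ 9^(9 + 1) + 2·9^2 + 9 + 2 —bump→ 10^(10 + 1) + 2·10^2 + 10 + 2 = 100000000212 —(−1)→ 100000000211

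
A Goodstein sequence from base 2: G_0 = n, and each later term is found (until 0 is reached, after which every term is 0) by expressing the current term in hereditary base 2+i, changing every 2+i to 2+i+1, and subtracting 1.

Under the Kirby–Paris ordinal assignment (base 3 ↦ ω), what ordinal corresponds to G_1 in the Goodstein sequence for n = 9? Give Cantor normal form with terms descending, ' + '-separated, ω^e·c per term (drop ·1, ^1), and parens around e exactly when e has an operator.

ω^(ω + 1)

(0) 9|_2 = 2^(2 + 1) + 1 ↦ 3^(3 + 1) + 1|_3 = 82 ⇒ 81
(1) 81|_3 = 3^(3 + 1) ↦ 4^(4 + 1)|_4 = 1024 ⇒ 1023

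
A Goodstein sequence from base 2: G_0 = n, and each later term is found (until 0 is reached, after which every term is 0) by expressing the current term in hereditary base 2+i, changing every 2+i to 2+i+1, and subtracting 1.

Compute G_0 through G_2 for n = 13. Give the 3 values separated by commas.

G_0 = 13. HB_2(13) = 2^(2 + 1) + 2^2 + 1. Bump = 109. G_1 = 108.
G_1 = 108. HB_3(108) = 3^(3 + 1) + 3^3. Bump = 1280. G_2 = 1279.

13, 108, 1279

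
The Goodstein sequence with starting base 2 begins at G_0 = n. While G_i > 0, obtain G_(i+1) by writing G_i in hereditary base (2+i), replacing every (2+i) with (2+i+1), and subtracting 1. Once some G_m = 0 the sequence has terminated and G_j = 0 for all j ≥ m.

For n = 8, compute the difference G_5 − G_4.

1553800

step 0: 8 = 2^(2 + 1); sub 3 for 2: 3^(3 + 1); = 81; G_1 = 81−1 = 80
step 1: 80 = 2·3^3 + 2·3^2 + 2·3 + 2; sub 4 for 3: 2·4^4 + 2·4^2 + 2·4 + 2; = 554; G_2 = 554−1 = 553
step 2: 553 = 2·4^4 + 2·4^2 + 2·4 + 1; sub 5 for 4: 2·5^5 + 2·5^2 + 2·5 + 1; = 6311; G_3 = 6311−1 = 6310
step 3: 6310 = 2·5^5 + 2·5^2 + 2·5; sub 6 for 5: 2·6^6 + 2·6^2 + 2·6; = 93396; G_4 = 93396−1 = 93395
step 4: 93395 = 2·6^6 + 2·6^2 + 6 + 5; sub 7 for 6: 2·7^7 + 2·7^2 + 7 + 5; = 1647196; G_5 = 1647196−1 = 1647195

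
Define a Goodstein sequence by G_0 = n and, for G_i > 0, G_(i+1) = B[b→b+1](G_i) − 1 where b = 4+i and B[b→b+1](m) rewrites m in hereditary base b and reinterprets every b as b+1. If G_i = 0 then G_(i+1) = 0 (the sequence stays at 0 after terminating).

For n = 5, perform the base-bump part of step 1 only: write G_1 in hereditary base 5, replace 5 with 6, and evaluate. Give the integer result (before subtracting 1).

[0] 5 ≡ 4 + 1 (base 4). Lift 5: 6. −1: 5.
[1] 5 ≡ 5 (base 5). Lift 6: 6. −1: 5.

6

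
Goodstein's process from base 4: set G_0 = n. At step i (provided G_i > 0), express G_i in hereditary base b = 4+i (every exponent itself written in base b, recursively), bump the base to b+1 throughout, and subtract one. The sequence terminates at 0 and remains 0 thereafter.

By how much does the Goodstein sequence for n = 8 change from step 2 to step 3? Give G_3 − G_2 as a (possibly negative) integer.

i=0: 8 = 2·4 (b=4); 4→5: 2·5 = 10; 10−1 = 9
i=1: 9 = 5 + 4 (b=5); 5→6: 6 + 4 = 10; 10−1 = 9
i=2: 9 = 6 + 3 (b=6); 6→7: 7 + 3 = 10; 10−1 = 9

0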